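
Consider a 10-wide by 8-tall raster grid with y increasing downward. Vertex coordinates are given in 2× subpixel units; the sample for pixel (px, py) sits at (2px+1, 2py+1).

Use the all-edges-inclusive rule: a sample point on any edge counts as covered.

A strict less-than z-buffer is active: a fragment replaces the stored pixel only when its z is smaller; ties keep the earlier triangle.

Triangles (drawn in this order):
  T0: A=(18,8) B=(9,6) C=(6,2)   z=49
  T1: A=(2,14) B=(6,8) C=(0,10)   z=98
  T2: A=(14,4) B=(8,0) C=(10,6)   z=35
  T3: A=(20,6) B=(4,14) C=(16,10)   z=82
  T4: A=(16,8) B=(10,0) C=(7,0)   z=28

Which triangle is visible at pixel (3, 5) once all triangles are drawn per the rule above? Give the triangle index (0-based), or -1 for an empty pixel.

T0:
  2·area = 30
  edge (18, 8)→(9, 6): d=(-9,-2) inclusive
  edge (9, 6)→(6, 2): d=(-3,-4) inclusive
  edge (6, 2)→(18, 8): d=(12,6) inclusive
    (3,1)@(7, 3): e=[23,1,6] → #
    (4,1)@(9, 3): e=[27,9,-6] → ·
    (3,2)@(7, 5): e=[5,-5,30] → ·
    (4,2)@(9, 5): e=[9,3,18] → #
    (5,2)@(11, 5): e=[13,11,6] → #
    (6,2)@(13, 5): e=[17,19,-6] → ·
    (4,3)@(9, 7): e=[-9,-3,42] → ·
    (5,3)@(11, 7): e=[-5,5,30] → ·
    (7,3)@(15, 7): e=[3,21,6] → #
    (8,3)@(17, 7): e=[7,29,-6] → ·
    (7,4)@(15, 9): e=[-15,15,30] → ·
  covered (4 px):
    · · · · · · · · · ·
    · · · # · · · · · ·
    · · · · # # · · · ·
    · · · · · · · # · ·
    · · · · · · · · · ·
    · · · · · · · · · ·
    · · · · · · · · · ·
    · · · · · · · · · ·
T1:
  2·area = 28  (B↔C swapped to make it positive)
  edge (2, 14)→(0, 10): d=(-2,-4) inclusive
  edge (0, 10)→(6, 8): d=(6,-2) inclusive
  edge (6, 8)→(2, 14): d=(-4,6) inclusive
    (7,2)@(15, 5): e=[70,0,-42] → ·  [on edge]
    (4,3)@(9, 7): e=[42,0,-14] → ·  [on edge]
    (1,4)@(3, 9): e=[14,0,14] → #  [on edge]
    (2,4)@(5, 9): e=[22,4,2] → #
    (3,4)@(7, 9): e=[30,8,-10] → ·
    (0,5)@(1, 11): e=[2,8,18] → #
    (2,5)@(5, 11): e=[18,16,-6] → ·
    (0,6)@(1, 13): e=[-2,20,10] → ·
    (1,6)@(3, 13): e=[6,24,-2] → ·
  covered (4 px):
    · · · · · · · · · ·
    · · · · · · · · · ·
    · · · · · · · · · ·
    · · · · · · · · · ·
    · # # · · · · · · ·
    # # · · · · · · · ·
    · · · · · · · · · ·
    · · · · · · · · · ·
T2:
  2·area = 28  (B↔C swapped to make it positive)
  edge (14, 4)→(10, 6): d=(-4,2) inclusive
  edge (10, 6)→(8, 0): d=(-2,-6) inclusive
  edge (8, 0)→(14, 4): d=(6,4) inclusive
    (4,0)@(9, 1): e=[22,4,2] → #
    (5,0)@(11, 1): e=[18,16,-6] → ·
    (4,1)@(9, 3): e=[14,0,14] → #  [on edge]
    (5,1)@(11, 3): e=[10,12,6] → #
    (6,1)@(13, 3): e=[6,24,-2] → ·
    (4,2)@(9, 5): e=[6,-4,26] → ·
    (5,2)@(11, 5): e=[2,8,18] → #
    (6,2)@(13, 5): e=[-2,20,10] → ·
    (5,3)@(11, 7): e=[-6,4,30] → ·
    (5,4)@(11, 9): e=[-14,0,42] → ·  [on edge]
    (6,7)@(13, 15): e=[-42,0,70] → ·  [on edge]
  covered (4 px):
    · · · · # · · · · ·
    · · · · # # · · · ·
    · · · · · # · · · ·
    · · · · · · · · · ·
    · · · · · · · · · ·
    · · · · · · · · · ·
    · · · · · · · · · ·
    · · · · · · · · · ·
T3:
  2·area = 32  (B↔C swapped to make it positive)
  edge (20, 6)→(16, 10): d=(-4,4) inclusive
  edge (16, 10)→(4, 14): d=(-12,4) inclusive
  edge (4, 14)→(20, 6): d=(16,-8) inclusive
    (9,3)@(19, 7): e=[0,24,8] → #  [on edge]
    (7,4)@(15, 9): e=[8,16,8] → #
    (8,4)@(17, 9): e=[0,8,24] → #  [on edge]
    (9,4)@(19, 9): e=[-8,0,40] → ·  [on edge]
    (5,5)@(11, 11): e=[16,8,8] → #
    (6,5)@(13, 11): e=[8,0,24] → #  [on edge]
    (7,5)@(15, 11): e=[0,-8,40] → ·  [on edge]
    (8,5)@(17, 11): e=[-8,-16,56] → ·
    (3,6)@(7, 13): e=[24,0,8] → #  [on edge]
    (4,6)@(9, 13): e=[16,-8,24] → ·
    (5,6)@(11, 13): e=[8,-16,40] → ·
    (6,6)@(13, 13): e=[0,-24,56] → ·  [on edge]
    (0,7)@(1, 15): e=[40,0,-8] → ·  [on edge]
    (5,7)@(11, 15): e=[0,-40,72] → ·  [on edge]
  covered (6 px):
    · · · · · · · · · ·
    · · · · · · · · · ·
    · · · · · · · · · ·
    · · · · · · · · · #
    · · · · · · · # # ·
    · · · · · # # · · ·
    · · · # · · · · · ·
    · · · · · · · · · ·
T4:
  2·area = 24  (B↔C swapped to make it positive)
  edge (16, 8)→(7, 0): d=(-9,-8) inclusive
  edge (7, 0)→(10, 0): d=(3,0) inclusive
  edge (10, 0)→(16, 8): d=(6,8) inclusive
    (4,0)@(9, 1): e=[7,3,14] → #
    (5,0)@(11, 1): e=[23,3,-2] → ·
    (4,1)@(9, 3): e=[-11,9,26] → ·
    (5,1)@(11, 3): e=[5,9,10] → #
    (6,1)@(13, 3): e=[21,9,-6] → ·
    (5,2)@(11, 5): e=[-13,15,22] → ·
    (6,2)@(13, 5): e=[3,15,6] → #
    (7,2)@(15, 5): e=[19,15,-10] → ·
    (6,3)@(13, 7): e=[-15,21,18] → ·
    (7,3)@(15, 7): e=[1,21,2] → #
    (8,3)@(17, 7): e=[17,21,-14] → ·
    (7,4)@(15, 9): e=[-17,27,14] → ·
  covered (4 px):
    · · · · # · · · · ·
    · · · · · # · · · ·
    · · · · · · # · · ·
    · · · · · · · # · ·
    · · · · · · · · · ·
    · · · · · · · · · ·
    · · · · · · · · · ·
    · · · · · · · · · ·

Z-buffer (winner per pixel, '.' = empty):
  . . . . 4 . . . . .
  . . . 0 2 4 . . . .
  . . . . 0 2 4 . . .
  . . . . . . . 4 . 3
  . 1 1 . . . . 3 3 .
  1 1 . . . 3 3 . . .
  . . . 3 . . . . . .
  . . . . . . . . . .

Final: -1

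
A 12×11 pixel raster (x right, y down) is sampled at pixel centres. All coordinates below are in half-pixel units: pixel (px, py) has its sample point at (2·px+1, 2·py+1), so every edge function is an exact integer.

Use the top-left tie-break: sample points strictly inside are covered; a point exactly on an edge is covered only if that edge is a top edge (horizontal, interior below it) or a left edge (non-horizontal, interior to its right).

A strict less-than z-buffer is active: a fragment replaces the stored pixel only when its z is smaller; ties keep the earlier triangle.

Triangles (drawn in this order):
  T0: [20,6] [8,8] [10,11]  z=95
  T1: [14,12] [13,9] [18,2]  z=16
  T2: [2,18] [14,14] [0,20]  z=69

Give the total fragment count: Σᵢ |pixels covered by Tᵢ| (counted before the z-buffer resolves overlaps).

T0:
  2·area = 40  (B↔C swapped to make it positive)
  edge (20, 6)→(10, 11): d=(-10,5) right/bottom  bias=-1
  edge (10, 11)→(8, 8): d=(-2,-3) top-left  bias=+0
  edge (8, 8)→(20, 6): d=(12,-2) top-left  bias=+0
    (7,3)@(15, 7): e=[15,23,2] → █
    (8,3)@(17, 7): e=[5,29,6] → █
    (9,3)@(19, 7): e=[-5,35,10] → ·
    (4,4)@(9, 9): e=[25,1,14] → █
    (5,4)@(11, 9): e=[15,7,18] → █
    (6,4)@(13, 9): e=[5,13,22] → █
    (7,4)@(15, 9): e=[-5,19,26] → ·
    (8,4)@(17, 9): e=[-15,25,30] → ·
    (4,5)@(9, 11): e=[5,-3,38] → ·
    (5,5)@(11, 11): e=[-5,3,42] → ·
    (6,5)@(13, 11): e=[-15,9,46] → ·
  covered (5 px):
    · · · · · · · · · · · ·
    · · · · · · · · · · · ·
    · · · · · · · · · · · ·
    · · · · · · · █ █ · · ·
    · · · · █ █ █ · · · · ·
    · · · · · · · · · · · ·
    · · · · · · · · · · · ·
    · · · · · · · · · · · ·
    · · · · · · · · · · · ·
    · · · · · · · · · · · ·
    · · · · · · · · · · · ·
T1:
  2·area = 22
  edge (14, 12)→(13, 9): d=(-1,-3) top-left  bias=+0
  edge (13, 9)→(18, 2): d=(5,-7) top-left  bias=+0
  edge (18, 2)→(14, 12): d=(-4,10) right/bottom  bias=-1
    (5,1)@(11, 3): e=[0,-44,66] → ·  [on edge]
    (7,3)@(15, 7): e=[8,4,10] → █
    (8,3)@(17, 7): e=[14,18,-10] → ·
    (6,4)@(13, 9): e=[0,0,22] → █  [on edge]
    (8,4)@(17, 9): e=[12,28,-18] → ·
    (6,5)@(13, 11): e=[-2,10,14] → ·
    (7,5)@(15, 11): e=[4,24,-6] → ·
    (7,7)@(15, 15): e=[0,44,-22] → ·  [on edge]
    (8,10)@(17, 21): e=[0,88,-66] → ·  [on edge]
  covered (3 px):
    · · · · · · · · · · · ·
    · · · · · · · · · · · ·
    · · · · · · · · · · · ·
    · · · · · · · █ · · · ·
    · · · · · · █ █ · · · ·
    · · · · · · · · · · · ·
    · · · · · · · · · · · ·
    · · · · · · · · · · · ·
    · · · · · · · · · · · ·
    · · · · · · · · · · · ·
    · · · · · · · · · · · ·
T2:
  2·area = 16
  edge (2, 18)→(14, 14): d=(12,-4) top-left  bias=+0
  edge (14, 14)→(0, 20): d=(-14,6) right/bottom  bias=-1
  edge (0, 20)→(2, 18): d=(2,-2) top-left  bias=+0
    (9,0)@(19, 1): e=[-136,152,0] → ·  [on edge]
    (8,1)@(17, 3): e=[-120,136,0] → ·  [on edge]
    (7,2)@(15, 5): e=[-104,120,0] → ·  [on edge]
    (6,3)@(13, 7): e=[-88,104,0] → ·  [on edge]
    (5,4)@(11, 9): e=[-72,88,0] → ·  [on edge]
    (4,5)@(9, 11): e=[-56,72,0] → ·  [on edge]
    (10,5)@(21, 11): e=[-8,0,24] → ·  [on edge]
    (11,5)@(23, 11): e=[0,-12,28] → ·  [on edge]
    (3,6)@(7, 13): e=[-40,56,0] → ·  [on edge]
    (8,6)@(17, 13): e=[0,-4,20] → ·  [on edge]
    (2,7)@(5, 15): e=[-24,40,0] → ·  [on edge]
    (5,7)@(11, 15): e=[0,4,12] → █  [on edge]
    (1,8)@(3, 17): e=[-8,24,0] → ·  [on edge]
    (2,8)@(5, 17): e=[0,12,4] → █  [on edge]
    (3,8)@(7, 17): e=[8,0,8] → ·  [on edge]
    (0,9)@(1, 19): e=[8,8,0] → █  [on edge]
  covered (3 px):
    · · · · · · · · · · · ·
    · · · · · · · · · · · ·
    · · · · · · · · · · · ·
    · · · · · · · · · · · ·
    · · · · · · · · · · · ·
    · · · · · · · · · · · ·
    · · · · · · · · · · · ·
    · · · · · █ · · · · · ·
    · · █ · · · · · · · · ·
    █ · · · · · · · · · · ·
    · · · · · · · · · · · ·

Answer: 11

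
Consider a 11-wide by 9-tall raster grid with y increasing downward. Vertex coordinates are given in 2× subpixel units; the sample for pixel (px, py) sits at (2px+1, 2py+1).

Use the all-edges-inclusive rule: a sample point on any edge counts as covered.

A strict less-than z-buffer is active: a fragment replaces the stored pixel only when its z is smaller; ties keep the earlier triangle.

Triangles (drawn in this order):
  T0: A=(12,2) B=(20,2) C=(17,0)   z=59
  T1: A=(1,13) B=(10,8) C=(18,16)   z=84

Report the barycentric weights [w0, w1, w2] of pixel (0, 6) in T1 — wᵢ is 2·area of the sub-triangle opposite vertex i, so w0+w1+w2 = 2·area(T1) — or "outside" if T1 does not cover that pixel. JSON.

T0:
  2·area = 16  (B↔C swapped to make it positive)
  edge (12, 2)→(17, 0): d=(5,-2) inclusive
  edge (17, 0)→(20, 2): d=(3,2) inclusive
  edge (20, 2)→(12, 2): d=(-8,0) inclusive
    (7,0)@(15, 1): e=[1,7,8] → #
    (8,0)@(17, 1): e=[5,3,8] → #
    (9,0)@(19, 1): e=[9,-1,8] → ·
    (7,1)@(15, 3): e=[11,13,-8] → ·
    (8,1)@(17, 3): e=[15,9,-8] → ·
  covered (2 px):
    · · · · · · · # # · ·
    · · · · · · · · · · ·
    · · · · · · · · · · ·
    · · · · · · · · · · ·
    · · · · · · · · · · ·
    · · · · · · · · · · ·
    · · · · · · · · · · ·
    · · · · · · · · · · ·
    · · · · · · · · · · ·
T1:
  2·area = 112
  edge (1, 13)→(10, 8): d=(9,-5) inclusive
  edge (10, 8)→(18, 16): d=(8,8) inclusive
  edge (18, 16)→(1, 13): d=(-17,-3) inclusive
    (1,0)@(3, 1): e=[-98,0,210] → ·  [on edge]
    (2,1)@(5, 3): e=[-70,0,182] → ·  [on edge]
    (9,1)@(19, 3): e=[0,-112,224] → ·  [on edge]
    (3,2)@(7, 5): e=[-42,0,154] → ·  [on edge]
    (4,3)@(9, 7): e=[-14,0,126] → ·  [on edge]
    (4,4)@(9, 9): e=[4,16,92] → #
    (5,4)@(11, 9): e=[14,0,98] → #  [on edge]
    (6,4)@(13, 9): e=[24,-16,104] → ·
    (2,5)@(5, 11): e=[2,64,46] → #
    (3,5)@(7, 11): e=[12,48,52] → #
    (6,5)@(13, 11): e=[42,0,70] → #  [on edge]
    (7,5)@(15, 11): e=[52,-16,76] → ·
    (0,6)@(1, 13): e=[0,112,0] → #  [on edge]
    (7,6)@(15, 13): e=[70,0,42] → #  [on edge]
    (8,7)@(17, 15): e=[98,0,14] → #  [on edge]
    (9,8)@(19, 17): e=[126,0,-14] → ·  [on edge]
  covered (18 px):
    · · · · · · · · · · ·
    · · · · · · · · · · ·
    · · · · · · · · · · ·
    · · · · · · · · · · ·
    · · · · # # · · · · ·
    · · # # # # # · · · ·
    # # # # # # # # · · ·
    · · · · · · # # # · ·
    · · · · · · · · · · ·

Result: [112,0,0]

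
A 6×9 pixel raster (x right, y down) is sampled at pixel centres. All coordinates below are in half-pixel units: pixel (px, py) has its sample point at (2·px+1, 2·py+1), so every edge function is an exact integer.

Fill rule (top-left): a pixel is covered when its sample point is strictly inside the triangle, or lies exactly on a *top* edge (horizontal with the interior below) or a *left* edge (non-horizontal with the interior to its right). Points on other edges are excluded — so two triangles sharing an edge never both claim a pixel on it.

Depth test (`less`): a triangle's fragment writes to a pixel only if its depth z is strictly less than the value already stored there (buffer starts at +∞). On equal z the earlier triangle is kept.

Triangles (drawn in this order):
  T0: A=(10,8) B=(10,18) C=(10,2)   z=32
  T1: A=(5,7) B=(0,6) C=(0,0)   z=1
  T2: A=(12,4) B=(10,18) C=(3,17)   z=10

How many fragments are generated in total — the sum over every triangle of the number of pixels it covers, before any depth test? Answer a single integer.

T0:
  degenerate (2·area = 0) — covers nothing
T1:
  2·area = 30
  edge (5, 7)→(0, 6): d=(-5,-1) top-left  bias=+0
  edge (0, 6)→(0, 0): d=(0,-6) top-left  bias=+0
  edge (0, 0)→(5, 7): d=(5,7) right/bottom  bias=-1
    (0,1)@(1, 3): e=[16,6,8] → #
    (1,1)@(3, 3): e=[18,18,-6] → ·
    (0,2)@(1, 5): e=[6,6,18] → #
    (1,2)@(3, 5): e=[8,18,4] → #
    (2,2)@(5, 5): e=[10,30,-10] → ·
    (0,3)@(1, 7): e=[-4,6,28] → ·
    (1,3)@(3, 7): e=[-2,18,14] → ·
    (2,3)@(5, 7): e=[0,30,0] → ·  [on edge]
  covered (3 px):
    · · · · · ·
    # · · · · ·
    # # · · · ·
    · · · · · ·
    · · · · · ·
    · · · · · ·
    · · · · · ·
    · · · · · ·
    · · · · · ·
T2:
  2·area = 100
  edge (12, 4)→(10, 18): d=(-2,14) right/bottom  bias=-1
  edge (10, 18)→(3, 17): d=(-7,-1) top-left  bias=+0
  edge (3, 17)→(12, 4): d=(9,-13) top-left  bias=+0
    (5,3)@(11, 7): e=[8,78,14] → #
    (4,4)@(9, 9): e=[32,62,6] → #
    (4,5)@(9, 11): e=[28,48,24] → #
    (5,5)@(11, 11): e=[0,50,50] → ·  [on edge]
    (3,6)@(7, 13): e=[52,32,16] → #
    (5,6)@(11, 13): e=[-4,36,68] → ·
    (2,7)@(5, 15): e=[76,16,8] → #
    (5,7)@(11, 15): e=[-8,22,86] → ·
    (1,8)@(3, 17): e=[100,0,0] → #  [on edge]
    (5,8)@(11, 17): e=[-12,8,104] → ·
  covered (13 px):
    · · · · · ·
    · · · · · ·
    · · · · · ·
    · · · · · #
    · · · · # #
    · · · · # ·
    · · · # # ·
    · · # # # ·
    · # # # # ·

Final: 16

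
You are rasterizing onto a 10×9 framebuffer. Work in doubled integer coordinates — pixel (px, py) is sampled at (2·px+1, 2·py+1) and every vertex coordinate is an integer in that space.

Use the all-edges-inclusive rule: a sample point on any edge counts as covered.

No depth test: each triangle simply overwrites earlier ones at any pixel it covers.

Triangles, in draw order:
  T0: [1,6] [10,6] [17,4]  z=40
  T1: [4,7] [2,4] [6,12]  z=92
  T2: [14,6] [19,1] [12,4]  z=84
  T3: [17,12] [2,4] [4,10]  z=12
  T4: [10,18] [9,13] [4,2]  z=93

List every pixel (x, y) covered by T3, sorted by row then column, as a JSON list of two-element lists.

T0:
  2·area = 18  (B↔C swapped to make it positive)
  edge (1, 6)→(17, 4): d=(16,-2) inclusive
  edge (17, 4)→(10, 6): d=(-7,2) inclusive
  edge (10, 6)→(1, 6): d=(-9,0) inclusive
    (4,2)@(9, 5): e=[0,9,9] → #  [on edge]
    (5,2)@(11, 5): e=[4,5,9] → #
    (6,2)@(13, 5): e=[8,1,9] → #
    (7,2)@(15, 5): e=[12,-3,9] → ·
    (4,3)@(9, 7): e=[32,-5,-9] → ·
    (5,3)@(11, 7): e=[36,-9,-9] → ·
    (6,3)@(13, 7): e=[40,-13,-9] → ·
  covered (3 px):
    · · · · · · · · · ·
    · · · · · · · · · ·
    · · · · # # # · · ·
    · · · · · · · · · ·
    · · · · · · · · · ·
    · · · · · · · · · ·
    · · · · · · · · · ·
    · · · · · · · · · ·
    · · · · · · · · · ·
T1:
  2·area = 4  (B↔C swapped to make it positive)
  edge (4, 7)→(6, 12): d=(2,5) inclusive
  edge (6, 12)→(2, 4): d=(-4,-8) inclusive
  edge (2, 4)→(4, 7): d=(2,3) inclusive
  covered (0 px):
    · · · · · · · · · ·
    · · · · · · · · · ·
    · · · · · · · · · ·
    · · · · · · · · · ·
    · · · · · · · · · ·
    · · · · · · · · · ·
    · · · · · · · · · ·
    · · · · · · · · · ·
    · · · · · · · · · ·
T2:
  2·area = 20  (B↔C swapped to make it positive)
  edge (14, 6)→(12, 4): d=(-2,-2) inclusive
  edge (12, 4)→(19, 1): d=(7,-3) inclusive
  edge (19, 1)→(14, 6): d=(-5,5) inclusive
    (4,0)@(9, 1): e=[0,-30,50] → ·  [on edge]
    (9,0)@(19, 1): e=[20,0,0] → #  [on edge]
    (5,1)@(11, 3): e=[0,-10,30] → ·  [on edge]
    (7,1)@(15, 3): e=[8,2,10] → #
    (8,1)@(17, 3): e=[12,8,0] → #  [on edge]
    (9,1)@(19, 3): e=[16,14,-10] → ·
    (6,2)@(13, 5): e=[0,10,10] → #  [on edge]
    (7,2)@(15, 5): e=[4,16,0] → #  [on edge]
    (8,2)@(17, 5): e=[8,22,-10] → ·
    (2,3)@(5, 7): e=[-20,0,40] → ·  [on edge]
    (6,3)@(13, 7): e=[-4,24,0] → ·  [on edge]
    (7,3)@(15, 7): e=[0,30,-10] → ·  [on edge]
    (5,4)@(11, 9): e=[-12,32,0] → ·  [on edge]
    (8,4)@(17, 9): e=[0,50,-30] → ·  [on edge]
    (4,5)@(9, 11): e=[-20,40,0] → ·  [on edge]
    (9,5)@(19, 11): e=[0,70,-50] → ·  [on edge]
    (3,6)@(7, 13): e=[-28,48,0] → ·  [on edge]
    (2,7)@(5, 15): e=[-36,56,0] → ·  [on edge]
    (1,8)@(3, 17): e=[-44,64,0] → ·  [on edge]
  covered (5 px):
    · · · · · · · · · #
    · · · · · · · # # ·
    · · · · · · # # · ·
    · · · · · · · · · ·
    · · · · · · · · · ·
    · · · · · · · · · ·
    · · · · · · · · · ·
    · · · · · · · · · ·
    · · · · · · · · · ·
T3:
  2·area = 74  (B↔C swapped to make it positive)
  edge (17, 12)→(4, 10): d=(-13,-2) inclusive
  edge (4, 10)→(2, 4): d=(-2,-6) inclusive
  edge (2, 4)→(17, 12): d=(15,8) inclusive
    (0,0)@(1, 1): e=[111,0,-37] → ·  [on edge]
    (1,2)@(3, 5): e=[63,4,7] → #
    (2,2)@(5, 5): e=[67,16,-9] → ·
    (1,3)@(3, 7): e=[37,0,37] → #  [on edge]
    (2,3)@(5, 7): e=[41,12,21] → #
    (3,3)@(7, 7): e=[45,24,5] → #
    (4,3)@(9, 7): e=[49,36,-11] → ·
    (1,4)@(3, 9): e=[11,-4,67] → ·
    (2,4)@(5, 9): e=[15,8,51] → #
    (4,4)@(9, 9): e=[23,32,19] → #
    (5,4)@(11, 9): e=[27,44,3] → #
    (6,4)@(13, 9): e=[31,56,-13] → ·
    (2,6)@(5, 13): e=[-37,0,111] → ·  [on edge]
  covered (11 px):
    · · · · · · · · · ·
    · · · · · · · · · ·
    · # · · · · · · · ·
    · # # # · · · · · ·
    · · # # # # · · · ·
    · · · · · # # # · ·
    · · · · · · · · · ·
    · · · · · · · · · ·
    · · · · · · · · · ·
T4:
  2·area = 14  (B↔C swapped to make it positive)
  edge (10, 18)→(4, 2): d=(-6,-16) inclusive
  edge (4, 2)→(9, 13): d=(5,11) inclusive
  edge (9, 13)→(10, 18): d=(1,5) inclusive
    (3,1)@(7, 3): e=[42,-28,0] → ·  [on edge]
    (3,4)@(7, 9): e=[6,2,6] → #
    (4,4)@(9, 9): e=[38,-20,-4] → ·
    (3,5)@(7, 11): e=[-6,12,8] → ·
    (4,6)@(9, 13): e=[14,0,0] → #  [on edge]
    (5,6)@(11, 13): e=[46,-22,-10] → ·
    (4,7)@(9, 15): e=[2,10,2] → #
    (5,7)@(11, 15): e=[34,-12,-8] → ·
    (4,8)@(9, 17): e=[-10,20,4] → ·
  covered (3 px):
    · · · · · · · · · ·
    · · · · · · · · · ·
    · · · · · · · · · ·
    · · · · · · · · · ·
    · · · # · · · · · ·
    · · · · · · · · · ·
    · · · · # · · · · ·
    · · · · # · · · · ·
    · · · · · · · · · ·

Answer: [[1,2],[1,3],[2,3],[3,3],[2,4],[3,4],[4,4],[5,4],[5,5],[6,5],[7,5]]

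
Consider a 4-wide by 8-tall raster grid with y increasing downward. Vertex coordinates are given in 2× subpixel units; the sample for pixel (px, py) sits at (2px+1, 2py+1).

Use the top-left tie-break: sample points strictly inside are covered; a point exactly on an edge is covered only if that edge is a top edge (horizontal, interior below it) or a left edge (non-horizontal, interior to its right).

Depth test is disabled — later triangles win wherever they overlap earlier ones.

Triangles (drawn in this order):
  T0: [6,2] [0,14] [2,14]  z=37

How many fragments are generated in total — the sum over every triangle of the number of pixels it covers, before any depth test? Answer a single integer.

T0:
  2·area = 24  (B↔C swapped to make it positive)
  edge (6, 2)→(2, 14): d=(-4,12) right/bottom  bias=-1
  edge (2, 14)→(0, 14): d=(-2,0) right/bottom  bias=-1
  edge (0, 14)→(6, 2): d=(6,-12) top-left  bias=+0
    (2,2)@(5, 5): e=[0,18,6] → .  [on edge]
    (1,4)@(3, 9): e=[8,10,6] → X
    (2,4)@(5, 9): e=[-16,10,30] → .
    (1,5)@(3, 11): e=[0,6,18] → .  [on edge]
    (0,6)@(1, 13): e=[16,2,6] → X
    (1,6)@(3, 13): e=[-8,2,30] → .
    (0,7)@(1, 15): e=[8,-2,18] → .
  covered (2 px):
    . . . .
    . . . .
    . . . .
    . . . .
    . X . .
    . . . .
    X . . .
    . . . .

Answer: 2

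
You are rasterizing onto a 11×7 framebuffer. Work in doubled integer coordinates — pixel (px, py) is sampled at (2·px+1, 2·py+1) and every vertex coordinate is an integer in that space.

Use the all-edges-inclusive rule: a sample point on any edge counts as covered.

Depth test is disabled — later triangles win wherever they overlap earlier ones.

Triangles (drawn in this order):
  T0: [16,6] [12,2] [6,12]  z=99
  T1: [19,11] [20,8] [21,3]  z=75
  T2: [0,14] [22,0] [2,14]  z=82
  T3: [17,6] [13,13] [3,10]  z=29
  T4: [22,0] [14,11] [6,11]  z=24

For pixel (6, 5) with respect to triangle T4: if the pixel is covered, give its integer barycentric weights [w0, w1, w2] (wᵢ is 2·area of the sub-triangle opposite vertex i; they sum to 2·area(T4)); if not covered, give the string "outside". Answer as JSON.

T0:
  2·area = 64  (B↔C swapped to make it positive)
  edge (16, 6)→(6, 12): d=(-10,6) inclusive
  edge (6, 12)→(12, 2): d=(6,-10) inclusive
  edge (12, 2)→(16, 6): d=(4,4) inclusive
    (5,0)@(11, 1): e=[80,-16,0] → ·  [on edge]
    (6,1)@(13, 3): e=[48,16,0] → █  [on edge]
    (7,1)@(15, 3): e=[36,36,-8] → ·
    (10,1)@(21, 3): e=[0,96,-32] → ·  [on edge]
    (5,2)@(11, 5): e=[40,8,16] → █
    (7,2)@(15, 5): e=[16,48,0] → █  [on edge]
    (8,2)@(17, 5): e=[4,68,-8] → ·
    (4,3)@(9, 7): e=[32,0,32] → █  [on edge]
    (7,3)@(15, 7): e=[-4,60,8] → ·
    (8,3)@(17, 7): e=[-16,80,0] → ·  [on edge]
    (4,4)@(9, 9): e=[12,12,40] → █
    (5,4)@(11, 9): e=[0,32,32] → █  [on edge]
    (9,4)@(19, 9): e=[-48,112,0] → ·  [on edge]
    (10,5)@(21, 11): e=[-80,144,0] → ·  [on edge]
  covered (10 px):
    · · · · · · · · · · ·
    · · · · · · █ · · · ·
    · · · · · █ █ █ · · ·
    · · · · █ █ █ · · · ·
    · · · · █ █ · · · · ·
    · · · █ · · · · · · ·
    · · · · · · · · · · ·
T1:
  2·area = 2  (B↔C swapped to make it positive)
  edge (19, 11)→(21, 3): d=(2,-8) inclusive
  edge (21, 3)→(20, 8): d=(-1,5) inclusive
  edge (20, 8)→(19, 11): d=(-1,3) inclusive
    (10,1)@(21, 3): e=[0,0,2] → █  [on edge]
    (10,2)@(21, 5): e=[4,-2,0] → ·  [on edge]
    (9,5)@(19, 11): e=[0,2,0] → █  [on edge]
    (10,5)@(21, 11): e=[16,-8,-6] → ·
    (9,6)@(19, 13): e=[4,0,-2] → ·  [on edge]
  covered (2 px):
    · · · · · · · · · · ·
    · · · · · · · · · · █
    · · · · · · · · · · ·
    · · · · · · · · · · ·
    · · · · · · · · · · ·
    · · · · · · · · · █ ·
    · · · · · · · · · · ·
T2:
  2·area = 28
  edge (0, 14)→(22, 0): d=(22,-14) inclusive
  edge (22, 0)→(2, 14): d=(-20,14) inclusive
  edge (2, 14)→(0, 14): d=(-2,0) inclusive
    (5,3)@(11, 7): e=[0,14,14] → █  [on edge]
    (6,3)@(13, 7): e=[28,-14,14] → ·
    (4,4)@(9, 9): e=[16,2,10] → █
    (5,4)@(11, 9): e=[44,-26,10] → ·
    (2,5)@(5, 11): e=[4,18,6] → █
    (3,5)@(7, 11): e=[32,-10,6] → ·
    (4,5)@(9, 11): e=[60,-38,6] → ·
    (1,6)@(3, 13): e=[20,6,2] → █
    (2,6)@(5, 13): e=[48,-22,2] → ·
  covered (4 px):
    · · · · · · · · · · ·
    · · · · · · · · · · ·
    · · · · · · · · · · ·
    · · · · · █ · · · · ·
    · · · · █ · · · · · ·
    · · █ · · · · · · · ·
    · █ · · · · · · · · ·
T3:
  2·area = 82
  edge (17, 6)→(13, 13): d=(-4,7) inclusive
  edge (13, 13)→(3, 10): d=(-10,-3) inclusive
  edge (3, 10)→(17, 6): d=(14,-4) inclusive
    (7,3)@(15, 7): e=[10,66,6] → █
    (8,3)@(17, 7): e=[-4,72,14] → ·
    (3,4)@(7, 9): e=[58,22,2] → █
    (4,4)@(9, 9): e=[44,28,10] → █
    (5,4)@(11, 9): e=[30,34,18] → █
    (6,4)@(13, 9): e=[16,40,26] → █
    (8,4)@(17, 9): e=[-12,52,42] → ·
    (3,5)@(7, 11): e=[50,2,30] → █
    (7,5)@(15, 11): e=[-6,26,62] → ·
    (3,6)@(7, 13): e=[42,-18,58] → ·
    (4,6)@(9, 13): e=[28,-12,66] → ·
    (5,6)@(11, 13): e=[14,-6,74] → ·
    (6,6)@(13, 13): e=[0,0,82] → █  [on edge]
  covered (11 px):
    · · · · · · · · · · ·
    · · · · · · · · · · ·
    · · · · · · · · · · ·
    · · · · · · · █ · · ·
    · · · █ █ █ █ █ · · ·
    · · · █ █ █ █ · · · ·
    · · · · · · █ · · · ·
T4:
  2·area = 88
  edge (22, 0)→(14, 11): d=(-8,11) inclusive
  edge (14, 11)→(6, 11): d=(-8,0) inclusive
  edge (6, 11)→(22, 0): d=(16,-11) inclusive
    (10,0)@(21, 1): e=[3,80,5] → █
    (9,1)@(19, 3): e=[9,64,15] → █
    (10,1)@(21, 3): e=[-13,64,37] → ·
    (7,2)@(15, 5): e=[37,48,3] → █
    (8,2)@(17, 5): e=[15,48,25] → █
    (9,2)@(19, 5): e=[-7,48,47] → ·
    (6,3)@(13, 7): e=[43,32,13] → █
    (8,3)@(17, 7): e=[-1,32,57] → ·
    (4,4)@(9, 9): e=[71,16,1] → █
    (5,4)@(11, 9): e=[49,16,23] → █
    (8,4)@(17, 9): e=[-17,16,89] → ·
    (0,5)@(1, 11): e=[143,0,-55] → ·  [on edge]
    (1,5)@(3, 11): e=[121,0,-33] → ·  [on edge]
    (2,5)@(5, 11): e=[99,0,-11] → ·  [on edge]
    (3,5)@(7, 11): e=[77,0,11] → █  [on edge]
    (4,5)@(9, 11): e=[55,0,33] → █  [on edge]
    (5,5)@(11, 11): e=[33,0,55] → █  [on edge]
    (6,5)@(13, 11): e=[11,0,77] → █  [on edge]
    (7,5)@(15, 11): e=[-11,0,99] → ·  [on edge]
    (8,5)@(17, 11): e=[-33,0,121] → ·  [on edge]
    (9,5)@(19, 11): e=[-55,0,143] → ·  [on edge]
    (10,5)@(21, 11): e=[-77,0,165] → ·  [on edge]
  covered (14 px):
    · · · · · · · · · · █
    · · · · · · · · · █ ·
    · · · · · · · █ █ · ·
    · · · · · · █ █ · · ·
    · · · · █ █ █ █ · · ·
    · · · █ █ █ █ · · · ·
    · · · · · · · · · · ·

Answer: [0,77,11]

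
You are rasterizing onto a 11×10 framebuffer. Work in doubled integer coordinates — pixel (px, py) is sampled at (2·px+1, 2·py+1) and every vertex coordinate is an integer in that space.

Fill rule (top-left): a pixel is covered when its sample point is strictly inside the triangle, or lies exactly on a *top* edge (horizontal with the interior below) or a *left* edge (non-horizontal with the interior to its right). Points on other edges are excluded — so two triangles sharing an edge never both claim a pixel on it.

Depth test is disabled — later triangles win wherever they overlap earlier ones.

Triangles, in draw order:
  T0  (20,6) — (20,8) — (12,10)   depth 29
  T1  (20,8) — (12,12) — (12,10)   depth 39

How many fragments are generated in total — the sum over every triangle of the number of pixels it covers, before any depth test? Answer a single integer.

T0:
  2·area = 16
  edge (20, 6)→(20, 8): d=(0,2) right/bottom  bias=-1
  edge (20, 8)→(12, 10): d=(-8,2) right/bottom  bias=-1
  edge (12, 10)→(20, 6): d=(8,-4) top-left  bias=+0
    (9,3)@(19, 7): e=[2,10,4] → █
    (10,3)@(21, 7): e=[-2,6,12] → ·
    (7,4)@(15, 9): e=[10,2,4] → █
    (8,4)@(17, 9): e=[6,-2,12] → ·
    (9,4)@(19, 9): e=[2,-6,20] → ·
    (7,5)@(15, 11): e=[10,-14,20] → ·
  covered (2 px):
    · · · · · · · · · · ·
    · · · · · · · · · · ·
    · · · · · · · · · · ·
    · · · · · · · · · █ ·
    · · · · · · · █ · · ·
    · · · · · · · · · · ·
    · · · · · · · · · · ·
    · · · · · · · · · · ·
    · · · · · · · · · · ·
    · · · · · · · · · · ·
T1:
  2·area = 16
  edge (20, 8)→(12, 12): d=(-8,4) right/bottom  bias=-1
  edge (12, 12)→(12, 10): d=(0,-2) top-left  bias=+0
  edge (12, 10)→(20, 8): d=(8,-2) top-left  bias=+0
    (8,4)@(17, 9): e=[4,10,2] → █
    (9,4)@(19, 9): e=[-4,14,6] → ·
    (6,5)@(13, 11): e=[4,2,10] → █
    (7,5)@(15, 11): e=[-4,6,14] → ·
    (8,5)@(17, 11): e=[-12,10,18] → ·
    (6,6)@(13, 13): e=[-12,2,26] → ·
  covered (2 px):
    · · · · · · · · · · ·
    · · · · · · · · · · ·
    · · · · · · · · · · ·
    · · · · · · · · · · ·
    · · · · · · · · █ · ·
    · · · · · · █ · · · ·
    · · · · · · · · · · ·
    · · · · · · · · · · ·
    · · · · · · · · · · ·
    · · · · · · · · · · ·

Result: 4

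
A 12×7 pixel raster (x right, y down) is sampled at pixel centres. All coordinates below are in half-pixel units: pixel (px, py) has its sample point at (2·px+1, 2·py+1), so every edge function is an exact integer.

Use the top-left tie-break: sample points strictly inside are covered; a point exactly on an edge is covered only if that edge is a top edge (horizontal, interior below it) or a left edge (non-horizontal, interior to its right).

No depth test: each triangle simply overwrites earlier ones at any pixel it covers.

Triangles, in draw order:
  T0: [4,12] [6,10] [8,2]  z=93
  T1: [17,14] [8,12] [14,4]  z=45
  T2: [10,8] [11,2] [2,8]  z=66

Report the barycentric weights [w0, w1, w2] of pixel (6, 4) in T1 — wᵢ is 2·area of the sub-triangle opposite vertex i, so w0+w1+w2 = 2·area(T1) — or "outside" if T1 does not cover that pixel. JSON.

T0:
  2·area = 12  (B↔C swapped to make it positive)
  edge (4, 12)→(8, 2): d=(4,-10) top-left  bias=+0
  edge (8, 2)→(6, 10): d=(-2,8) right/bottom  bias=-1
  edge (6, 10)→(4, 12): d=(-2,2) right/bottom  bias=-1
    (7,0)@(15, 1): e=[66,-54,0] → ·  [on edge]
    (6,1)@(13, 3): e=[54,-42,0] → ·  [on edge]
    (3,2)@(7, 5): e=[2,2,8] → #
    (4,2)@(9, 5): e=[22,-14,4] → ·
    (5,2)@(11, 5): e=[42,-30,0] → ·  [on edge]
    (3,3)@(7, 7): e=[10,-2,4] → ·
    (4,3)@(9, 7): e=[30,-18,0] → ·  [on edge]
    (3,4)@(7, 9): e=[18,-6,0] → ·  [on edge]
    (2,5)@(5, 11): e=[6,6,0] → ·  [on edge]
    (1,6)@(3, 13): e=[-6,18,0] → ·  [on edge]
  covered (1 px):
    · · · · · · · · · · · ·
    · · · · · · · · · · · ·
    · · · # · · · · · · · ·
    · · · · · · · · · · · ·
    · · · · · · · · · · · ·
    · · · · · · · · · · · ·
    · · · · · · · · · · · ·
T1:
  2·area = 84
  edge (17, 14)→(8, 12): d=(-9,-2) top-left  bias=+0
  edge (8, 12)→(14, 4): d=(6,-8) top-left  bias=+0
  edge (14, 4)→(17, 14): d=(3,10) right/bottom  bias=-1
    (6,3)@(13, 7): e=[55,10,19] → #
    (7,3)@(15, 7): e=[59,26,-1] → ·
    (5,4)@(11, 9): e=[33,6,45] → #
    (7,4)@(15, 9): e=[41,38,5] → #
    (8,4)@(17, 9): e=[45,54,-15] → ·
    (4,5)@(9, 11): e=[11,2,71] → #
    (8,5)@(17, 11): e=[27,66,-9] → ·
    (4,6)@(9, 13): e=[-7,14,77] → ·
    (5,6)@(11, 13): e=[-3,30,57] → ·
    (6,6)@(13, 13): e=[1,46,37] → #
    (8,6)@(17, 13): e=[9,78,-3] → ·
  covered (10 px):
    · · · · · · · · · · · ·
    · · · · · · · · · · · ·
    · · · · · · · · · · · ·
    · · · · · · # · · · · ·
    · · · · · # # # · · · ·
    · · · · # # # # · · · ·
    · · · · · · # # · · · ·
T2:
  2·area = 48  (B↔C swapped to make it positive)
  edge (10, 8)→(2, 8): d=(-8,0) right/bottom  bias=-1
  edge (2, 8)→(11, 2): d=(9,-6) top-left  bias=+0
  edge (11, 2)→(10, 8): d=(-1,6) right/bottom  bias=-1
    (3,2)@(7, 5): e=[24,3,21] → #
    (4,2)@(9, 5): e=[24,15,9] → #
    (5,2)@(11, 5): e=[24,27,-3] → ·
    (2,3)@(5, 7): e=[8,9,31] → #
    (5,3)@(11, 7): e=[8,45,-5] → ·
    (2,4)@(5, 9): e=[-8,27,29] → ·
    (3,4)@(7, 9): e=[-8,39,17] → ·
    (4,4)@(9, 9): e=[-8,51,5] → ·
  covered (5 px):
    · · · · · · · · · · · ·
    · · · · · · · · · · · ·
    · · · # # · · · · · · ·
    · · # # # · · · · · · ·
    · · · · · · · · · · · ·
    · · · · · · · · · · · ·
    · · · · · · · · · · · ·

Final: [22,25,37]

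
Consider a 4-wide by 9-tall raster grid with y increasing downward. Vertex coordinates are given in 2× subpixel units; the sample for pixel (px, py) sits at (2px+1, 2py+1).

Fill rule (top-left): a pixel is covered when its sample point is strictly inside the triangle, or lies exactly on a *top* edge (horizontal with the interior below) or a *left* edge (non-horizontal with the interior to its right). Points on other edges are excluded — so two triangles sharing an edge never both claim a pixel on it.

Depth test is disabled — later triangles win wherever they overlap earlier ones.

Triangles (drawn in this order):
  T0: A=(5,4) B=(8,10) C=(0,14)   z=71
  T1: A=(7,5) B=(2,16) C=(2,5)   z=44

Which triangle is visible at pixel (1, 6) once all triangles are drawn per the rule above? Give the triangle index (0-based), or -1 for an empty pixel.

T0:
  2·area = 60
  edge (5, 4)→(8, 10): d=(3,6) right/bottom  bias=-1
  edge (8, 10)→(0, 14): d=(-8,4) right/bottom  bias=-1
  edge (0, 14)→(5, 4): d=(5,-10) top-left  bias=+0
    (2,2)@(5, 5): e=[3,52,5] → #
    (3,2)@(7, 5): e=[-9,44,25] → ·
    (2,3)@(5, 7): e=[9,36,15] → #
    (3,3)@(7, 7): e=[-3,28,35] → ·
    (1,4)@(3, 9): e=[27,28,5] → #
    (3,4)@(7, 9): e=[3,12,45] → #
    (1,5)@(3, 11): e=[33,12,15] → #
    (3,5)@(7, 11): e=[9,-4,55] → ·
    (0,6)@(1, 13): e=[51,4,5] → #
    (1,6)@(3, 13): e=[39,-4,25] → ·
    (2,6)@(5, 13): e=[27,-12,45] → ·
    (0,7)@(1, 15): e=[57,-12,15] → ·
  covered (8 px):
    · · · ·
    · · · ·
    · · # ·
    · · # ·
    · # # #
    · # # ·
    # · · ·
    · · · ·
    · · · ·
T1:
  2·area = 55
  edge (7, 5)→(2, 16): d=(-5,11) right/bottom  bias=-1
  edge (2, 16)→(2, 5): d=(0,-11) top-left  bias=+0
  edge (2, 5)→(7, 5): d=(5,0) top-left  bias=+0
    (0,2)@(1, 5): e=[66,-11,0] → ·  [on edge]
    (1,2)@(3, 5): e=[44,11,0] → #  [on edge]
    (2,2)@(5, 5): e=[22,33,0] → #  [on edge]
    (3,2)@(7, 5): e=[0,55,0] → ·  [on edge]
    (1,3)@(3, 7): e=[34,11,10] → #
    (3,3)@(7, 7): e=[-10,55,10] → ·
    (1,4)@(3, 9): e=[24,11,20] → #
    (3,4)@(7, 9): e=[-20,55,20] → ·
    (1,5)@(3, 11): e=[14,11,30] → #
    (2,5)@(5, 11): e=[-8,33,30] → ·
    (1,6)@(3, 13): e=[4,11,40] → #
    (2,6)@(5, 13): e=[-18,33,40] → ·
  covered (8 px):
    · · · ·
    · · · ·
    · # # ·
    · # # ·
    · # # ·
    · # · ·
    · # · ·
    · · · ·
    · · · ·

Z-buffer (winner per pixel, '.' = empty):
  . . . .
  . . . .
  . 1 1 .
  . 1 1 .
  . 1 1 0
  . 1 0 .
  0 1 . .
  . . . .
  . . . .

Answer: 1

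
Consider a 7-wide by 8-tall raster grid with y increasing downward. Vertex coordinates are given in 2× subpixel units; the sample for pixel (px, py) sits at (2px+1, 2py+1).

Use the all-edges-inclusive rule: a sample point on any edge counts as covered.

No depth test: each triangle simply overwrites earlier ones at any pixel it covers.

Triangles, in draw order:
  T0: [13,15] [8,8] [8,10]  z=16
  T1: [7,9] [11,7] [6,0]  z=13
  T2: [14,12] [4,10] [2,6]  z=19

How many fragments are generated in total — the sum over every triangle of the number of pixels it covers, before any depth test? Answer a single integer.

T0:
  2·area = 10  (B↔C swapped to make it positive)
  edge (13, 15)→(8, 10): d=(-5,-5) inclusive
  edge (8, 10)→(8, 8): d=(0,-2) inclusive
  edge (8, 8)→(13, 15): d=(5,7) inclusive
    (1,0)@(3, 1): e=[20,-10,0] → ·  [on edge]
    (0,1)@(1, 3): e=[0,-14,24] → ·  [on edge]
    (1,2)@(3, 5): e=[0,-10,20] → ·  [on edge]
    (2,3)@(5, 7): e=[0,-6,16] → ·  [on edge]
    (3,4)@(7, 9): e=[0,-2,12] → ·  [on edge]
    (4,5)@(9, 11): e=[0,2,8] → #  [on edge]
    (5,5)@(11, 11): e=[10,6,-6] → ·
    (4,6)@(9, 13): e=[-10,2,18] → ·
    (5,6)@(11, 13): e=[0,6,4] → #  [on edge]
    (6,6)@(13, 13): e=[10,10,-10] → ·
    (5,7)@(11, 15): e=[-10,6,14] → ·
    (6,7)@(13, 15): e=[0,10,0] → #  [on edge]
  covered (3 px):
    · · · · · · ·
    · · · · · · ·
    · · · · · · ·
    · · · · · · ·
    · · · · · · ·
    · · · · # · ·
    · · · · · # ·
    · · · · · · #
T1:
  2·area = 38  (B↔C swapped to make it positive)
  edge (7, 9)→(6, 0): d=(-1,-9) inclusive
  edge (6, 0)→(11, 7): d=(5,7) inclusive
  edge (11, 7)→(7, 9): d=(-4,2) inclusive
    (3,1)@(7, 3): e=[6,8,24] → #
    (4,1)@(9, 3): e=[24,-6,20] → ·
    (3,2)@(7, 5): e=[4,18,16] → #
    (4,2)@(9, 5): e=[22,4,12] → #
    (5,2)@(11, 5): e=[40,-10,8] → ·
    (3,3)@(7, 7): e=[2,28,8] → #
    (5,3)@(11, 7): e=[38,0,0] → #  [on edge]
    (6,3)@(13, 7): e=[56,-14,-4] → ·
    (3,4)@(7, 9): e=[0,38,0] → #  [on edge]
    (4,4)@(9, 9): e=[18,24,-4] → ·
    (5,4)@(11, 9): e=[36,10,-8] → ·
    (1,5)@(3, 11): e=[-38,76,0] → ·  [on edge]
  covered (7 px):
    · · · · · · ·
    · · · # · · ·
    · · · # # · ·
    · · · # # # ·
    · · · # · · ·
    · · · · · · ·
    · · · · · · ·
    · · · · · · ·
T2:
  2·area = 36
  edge (14, 12)→(4, 10): d=(-10,-2) inclusive
  edge (4, 10)→(2, 6): d=(-2,-4) inclusive
  edge (2, 6)→(14, 12): d=(12,6) inclusive
    (1,3)@(3, 7): e=[28,2,6] → #
    (2,3)@(5, 7): e=[32,10,-6] → ·
    (1,4)@(3, 9): e=[8,-2,30] → ·
    (2,4)@(5, 9): e=[12,6,18] → #
    (3,4)@(7, 9): e=[16,14,6] → #
    (4,4)@(9, 9): e=[20,22,-6] → ·
    (2,5)@(5, 11): e=[-8,2,42] → ·
    (3,5)@(7, 11): e=[-4,10,30] → ·
    (4,5)@(9, 11): e=[0,18,18] → #  [on edge]
    (5,5)@(11, 11): e=[4,26,6] → #
    (6,5)@(13, 11): e=[8,34,-6] → ·
    (4,6)@(9, 13): e=[-20,14,42] → ·
  covered (5 px):
    · · · · · · ·
    · · · · · · ·
    · · · · · · ·
    · # · · · · ·
    · · # # · · ·
    · · · · # # ·
    · · · · · · ·
    · · · · · · ·

Result: 15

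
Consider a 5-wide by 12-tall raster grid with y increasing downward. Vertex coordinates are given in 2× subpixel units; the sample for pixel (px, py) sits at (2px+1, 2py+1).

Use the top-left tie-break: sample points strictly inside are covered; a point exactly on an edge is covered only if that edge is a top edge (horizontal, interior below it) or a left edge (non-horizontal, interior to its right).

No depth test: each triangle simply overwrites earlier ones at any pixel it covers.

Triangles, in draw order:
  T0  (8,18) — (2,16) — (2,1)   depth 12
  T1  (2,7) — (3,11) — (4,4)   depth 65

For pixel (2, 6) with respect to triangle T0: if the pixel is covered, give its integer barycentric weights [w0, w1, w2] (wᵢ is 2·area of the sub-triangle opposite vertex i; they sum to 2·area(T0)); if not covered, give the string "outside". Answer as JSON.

T0:
  2·area = 90
  edge (8, 18)→(2, 16): d=(-6,-2) top-left  bias=+0
  edge (2, 16)→(2, 1): d=(0,-15) top-left  bias=+0
  edge (2, 1)→(8, 18): d=(6,17) right/bottom  bias=-1
    (1,2)@(3, 5): e=[68,15,7] → #
    (2,2)@(5, 5): e=[72,45,-27] → ·
    (1,3)@(3, 7): e=[56,15,19] → #
    (2,3)@(5, 7): e=[60,45,-15] → ·
    (1,4)@(3, 9): e=[44,15,31] → #
    (2,4)@(5, 9): e=[48,45,-3] → ·
    (1,5)@(3, 11): e=[32,15,43] → #
    (2,5)@(5, 11): e=[36,45,9] → #
    (3,5)@(7, 11): e=[40,75,-25] → ·
    (1,6)@(3, 13): e=[20,15,55] → #
    (3,6)@(7, 13): e=[28,75,-13] → ·
    (1,7)@(3, 15): e=[8,15,67] → #
    (2,8)@(5, 17): e=[0,45,45] → #  [on edge]
  covered (11 px):
    · · · · ·
    · · · · ·
    · # · · ·
    · # · · ·
    · # · · ·
    · # # · ·
    · # # · ·
    · # # · ·
    · · # # ·
    · · · · ·
    · · · · ·
    · · · · ·
T1:
  2·area = 11  (B↔C swapped to make it positive)
  edge (2, 7)→(4, 4): d=(2,-3) top-left  bias=+0
  edge (4, 4)→(3, 11): d=(-1,7) right/bottom  bias=-1
  edge (3, 11)→(2, 7): d=(-1,-4) top-left  bias=+0
    (0,1)@(1, 3): e=[-11,22,0] → ·  [on edge]
    (1,3)@(3, 7): e=[3,4,4] → #
    (2,3)@(5, 7): e=[9,-10,12] → ·
    (1,4)@(3, 9): e=[7,2,2] → #
    (2,4)@(5, 9): e=[13,-12,10] → ·
    (1,5)@(3, 11): e=[11,0,0] → ·  [on edge]
    (2,9)@(5, 19): e=[33,-22,0] → ·  [on edge]
  covered (2 px):
    · · · · ·
    · · · · ·
    · · · · ·
    · # · · ·
    · # · · ·
    · · · · ·
    · · · · ·
    · · · · ·
    · · · · ·
    · · · · ·
    · · · · ·
    · · · · ·

Answer: [45,21,24]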